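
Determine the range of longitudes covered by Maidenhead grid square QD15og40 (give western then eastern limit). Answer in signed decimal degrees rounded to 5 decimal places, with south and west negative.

143.20000, 143.20833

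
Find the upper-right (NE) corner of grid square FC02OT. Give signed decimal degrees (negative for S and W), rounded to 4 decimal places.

Field F=5, C=2: +5·20° lon, +2·10° lat → SW at lon -80°, lat -70°.
Square 0, 2: +0·2° lon, +2·1° lat → SW at lon -80°, lat -68°.
Subsquare o=14, t=19: +14·0.0833333° lon, +19·0.0416667° lat → SW at lon -78.8333°, lat -67.2083°.
Cell spans 0.0833333° lon × 0.0416667° lat. NE corner is SW corner plus one full cell.
latitude -67.1667, longitude -78.7500.

-67.1667, -78.7500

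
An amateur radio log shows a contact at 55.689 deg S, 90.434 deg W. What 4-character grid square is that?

ED44

Add 180° to longitude and 90° to latitude: 89.57, 34.31.
Field (20°×10°, letters A–R): lon ⌊89.57/20⌋ = 4 → E; lat ⌊34.31/10⌋ = 3 → D.
Square (2°×1°, digits 0–9): lon ⌊9.57/2⌋ = 4; lat ⌊4.31/1⌋ = 4.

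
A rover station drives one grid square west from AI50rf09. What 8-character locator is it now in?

Longitude extended square 0; −1 → -1, wraps to 9, carry into subsquare.
Longitude subsquare r = 17; −1 → 16 = q.
The latitude characters are unchanged.

AI50qf99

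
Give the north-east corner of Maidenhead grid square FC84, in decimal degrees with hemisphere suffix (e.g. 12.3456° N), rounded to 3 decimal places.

Field F=5, C=2: +5·20° lon, +2·10° lat → SW at lon -80°, lat -70°.
Square 8, 4: +8·2° lon, +4·1° lat → SW at lon -64°, lat -66°.
Cell spans 2° lon × 1° lat. NE corner is SW corner plus one full cell.
latitude 65.000° S, longitude 62.000° W.

65.000° S, 62.000° W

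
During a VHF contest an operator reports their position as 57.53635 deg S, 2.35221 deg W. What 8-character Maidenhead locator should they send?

ID82tl71

Shift to the Maidenhead origin (180°W, 90°S): lon 177.64779, lat 32.46365.
Field: 177.64779/20 → 8 → I, 32.46365/10 → 3 → D; chars ID.
Square: 17.64779/2 → 8, 2.46365/1 → 2; chars 82.
Subsquare: 1.64779/0.0833333 → 19 → t, 0.46365/0.0416667 → 11 → l; chars tl.
Extended square: 0.06446/0.00833333 → 7, 0.00532/0.00416667 → 1; chars 71.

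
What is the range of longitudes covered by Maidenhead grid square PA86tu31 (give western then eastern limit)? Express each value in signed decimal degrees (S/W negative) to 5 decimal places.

Field P=15, A=0: +15·20° lon, +0·10° lat → SW at lon 120°, lat -90°.
Square 8, 6: +8·2° lon, +6·1° lat → SW at lon 136°, lat -84°.
Subsquare t=19, u=20: +19·0.0833333° lon, +20·0.0416667° lat → SW at lon 137.583°, lat -83.1667°.
Extended square 3, 1: +3·0.00833333° lon, +1·0.00416667° lat → SW at lon 137.608°, lat -83.1625°.
Cell spans 0.00833333° lon × 0.00416667° lat.
west 137.60833, east 137.61667.

137.60833, 137.61667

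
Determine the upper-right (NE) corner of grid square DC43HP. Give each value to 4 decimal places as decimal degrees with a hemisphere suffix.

Field D=3, C=2: +3·20° lon, +2·10° lat → SW at lon -120°, lat -70°.
Square 4, 3: +4·2° lon, +3·1° lat → SW at lon -112°, lat -67°.
Subsquare h=7, p=15: +7·0.0833333° lon, +15·0.0416667° lat → SW at lon -111.417°, lat -66.375°.
Cell spans 0.0833333° lon × 0.0416667° lat. NE corner is SW corner plus one full cell.
latitude 66.3333° S, longitude 111.3333° W.

66.3333° S, 111.3333° W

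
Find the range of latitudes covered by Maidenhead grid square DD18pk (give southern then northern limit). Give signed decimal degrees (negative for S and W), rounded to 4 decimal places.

Field D=3, D=3: +3·20° lon, +3·10° lat → SW at lon -120°, lat -60°.
Square 1, 8: +1·2° lon, +8·1° lat → SW at lon -118°, lat -52°.
Subsquare p=15, k=10: +15·0.0833333° lon, +10·0.0416667° lat → SW at lon -116.75°, lat -51.5833°.
Cell spans 0.0833333° lon × 0.0416667° lat.
south -51.5833, north -51.5417.

-51.5833, -51.5417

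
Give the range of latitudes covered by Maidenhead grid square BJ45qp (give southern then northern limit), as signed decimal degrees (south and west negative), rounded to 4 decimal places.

5.6250, 5.6667

Field B=1, J=9: +1·20° lon, +9·10° lat → SW at lon -160°, lat 0°.
Square 4, 5: +4·2° lon, +5·1° lat → SW at lon -152°, lat 5°.
Subsquare q=16, p=15: +16·0.0833333° lon, +15·0.0416667° lat → SW at lon -150.667°, lat 5.625°.
Cell spans 0.0833333° lon × 0.0416667° lat.
south 5.6250, north 5.6667.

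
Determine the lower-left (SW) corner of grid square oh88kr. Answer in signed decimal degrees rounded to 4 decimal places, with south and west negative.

-11.2917, 116.8333

Field O=14, H=7: +14·20° lon, +7·10° lat → SW at lon 100°, lat -20°.
Square 8, 8: +8·2° lon, +8·1° lat → SW at lon 116°, lat -12°.
Subsquare k=10, r=17: +10·0.0833333° lon, +17·0.0416667° lat → SW at lon 116.833°, lat -11.2917°.
latitude -11.2917, longitude 116.8333.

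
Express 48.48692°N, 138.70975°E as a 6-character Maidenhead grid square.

Offset from 180°W / 90°S: lon 318.7097°, lat 138.4869°.
Field: lon ⌊318.7097/20⌋ = 15 → P; lat ⌊138.4869/10⌋ = 13 → N.
Square: lon ⌊18.7097/2⌋ = 9; lat ⌊8.4869/1⌋ = 8.
Subsquare: lon ⌊0.7097/0.0833333⌋ = 8 → i; lat ⌊0.4869/0.0416667⌋ = 11 → l.

PN98il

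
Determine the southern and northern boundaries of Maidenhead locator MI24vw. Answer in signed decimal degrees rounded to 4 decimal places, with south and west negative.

-5.0833, -5.0417

Field M=12, I=8: +12·20° lon, +8·10° lat → SW at lon 60°, lat -10°.
Square 2, 4: +2·2° lon, +4·1° lat → SW at lon 64°, lat -6°.
Subsquare v=21, w=22: +21·0.0833333° lon, +22·0.0416667° lat → SW at lon 65.75°, lat -5.08333°.
Cell spans 0.0833333° lon × 0.0416667° lat.
south -5.0833, north -5.0417.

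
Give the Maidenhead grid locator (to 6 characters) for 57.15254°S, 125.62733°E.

Add 180° to longitude and 90° to latitude: 305.6273, 32.8475.
Field: lon ⌊305.6273/20⌋ = 15 → P; lat ⌊32.8475/10⌋ = 3 → D.
Square: lon ⌊5.6273/2⌋ = 2; lat ⌊2.8475/1⌋ = 2.
Subsquare: lon ⌊1.6273/0.0833333⌋ = 19 → t; lat ⌊0.8475/0.0416667⌋ = 20 → u.

PD22tu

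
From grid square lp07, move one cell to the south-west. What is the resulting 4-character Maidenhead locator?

KP96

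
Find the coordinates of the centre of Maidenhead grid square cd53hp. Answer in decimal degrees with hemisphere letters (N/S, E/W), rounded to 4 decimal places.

Field C=2, D=3: +2·20° lon, +3·10° lat → SW at lon -140°, lat -60°.
Square 5, 3: +5·2° lon, +3·1° lat → SW at lon -130°, lat -57°.
Subsquare h=7, p=15: +7·0.0833333° lon, +15·0.0416667° lat → SW at lon -129.417°, lat -56.375°.
Cell spans 0.0833333° lon × 0.0416667° lat. Centre is SW corner plus half of each.
latitude 56.3542° S, longitude 129.3750° W.

56.3542° S, 129.3750° W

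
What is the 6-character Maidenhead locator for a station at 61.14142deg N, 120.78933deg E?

Shift to the Maidenhead origin (180°W, 90°S): lon 300.7893, lat 151.1414.
Field: 300.7893/20 → 15 → P, 151.1414/10 → 15 → P; chars PP.
Square: 0.7893/2 → 0, 1.1414/1 → 1; chars 01.
Subsquare: 0.7893/0.0833333 → 9 → j, 0.1414/0.0416667 → 3 → d; chars jd.

PP01jd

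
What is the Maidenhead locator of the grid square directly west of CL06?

Longitude square 0; −1 → -1, wraps to 9, carry into field.
Longitude field C = 2; −1 → 1 = B.
The latitude characters are unchanged.

BL96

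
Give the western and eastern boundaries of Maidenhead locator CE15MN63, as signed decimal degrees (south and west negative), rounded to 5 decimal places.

-136.95000, -136.94167

Field C=2, E=4: +2·20° lon, +4·10° lat → SW at lon -140°, lat -50°.
Square 1, 5: +1·2° lon, +5·1° lat → SW at lon -138°, lat -45°.
Subsquare m=12, n=13: +12·0.0833333° lon, +13·0.0416667° lat → SW at lon -137°, lat -44.4583°.
Extended square 6, 3: +6·0.00833333° lon, +3·0.00416667° lat → SW at lon -136.95°, lat -44.4458°.
Cell spans 0.00833333° lon × 0.00416667° lat.
west -136.95000, east -136.94167.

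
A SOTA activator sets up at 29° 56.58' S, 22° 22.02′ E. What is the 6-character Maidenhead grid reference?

Add 180° to longitude and 90° to latitude: 202.3670, 60.0570.
Field (20°×10°, letters A–R): lon ⌊202.3670/20⌋ = 10 → K; lat ⌊60.0570/10⌋ = 6 → G.
Square (2°×1°, digits 0–9): lon ⌊2.3670/2⌋ = 1; lat ⌊0.0570/1⌋ = 0.
Subsquare (5′×2.5′, letters a–x): lon ⌊0.3670/0.0833333⌋ = 4 → e; lat ⌊0.0570/0.0416667⌋ = 1 → b.

KG10eb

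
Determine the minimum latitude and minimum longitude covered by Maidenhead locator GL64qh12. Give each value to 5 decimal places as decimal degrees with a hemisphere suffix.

24.30000° N, 46.65833° W

Field G=6, L=11: +6·20° lon, +11·10° lat → SW at lon -60°, lat 20°.
Square 6, 4: +6·2° lon, +4·1° lat → SW at lon -48°, lat 24°.
Subsquare q=16, h=7: +16·0.0833333° lon, +7·0.0416667° lat → SW at lon -46.6667°, lat 24.2917°.
Extended square 1, 2: +1·0.00833333° lon, +2·0.00416667° lat → SW at lon -46.6583°, lat 24.3°.
latitude 24.30000° N, longitude 46.65833° W.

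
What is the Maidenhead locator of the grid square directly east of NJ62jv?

NJ62kv

Longitude subsquare j = 9; +1 → 10 = k.
The latitude characters are unchanged.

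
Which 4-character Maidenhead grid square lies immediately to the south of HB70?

HA79

Latitude square 0; −1 → -1, wraps to 9, carry into field.
Latitude field B = 1; −1 → 0 = A.
The longitude characters are unchanged.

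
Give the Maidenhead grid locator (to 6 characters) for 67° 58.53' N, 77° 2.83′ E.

MP87mx

Add 180° to longitude and 90° to latitude: 257.0472, 157.9755.
Field: lon ⌊257.0472/20⌋ = 12 → M; lat ⌊157.9755/10⌋ = 15 → P.
Square: lon ⌊17.0472/2⌋ = 8; lat ⌊7.9755/1⌋ = 7.
Subsquare: lon ⌊1.0472/0.0833333⌋ = 12 → m; lat ⌊0.9755/0.0416667⌋ = 23 → x.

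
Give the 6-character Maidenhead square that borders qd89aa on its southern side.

Latitude subsquare a = 0; −1 → -1, wraps to 23 = x, carry into square.
Latitude square 9; −1 → 8.
The longitude characters are unchanged.

QD88ax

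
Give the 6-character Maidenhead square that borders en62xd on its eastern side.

EN72ad

Longitude subsquare x = 23; +1 → 24, wraps to 0 = a, carry into square.
Longitude square 6; +1 → 7.
The latitude characters are unchanged.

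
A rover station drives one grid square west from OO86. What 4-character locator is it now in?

Longitude square 8; −1 → 7.
The latitude characters are unchanged.

OO76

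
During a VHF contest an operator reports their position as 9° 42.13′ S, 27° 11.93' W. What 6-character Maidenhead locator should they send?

Add 180° to longitude and 90° to latitude: 152.8012, 80.2978.
Field: 152.8012/20 → 7 → H, 80.2978/10 → 8 → I; chars HI.
Square: 12.8012/2 → 6, 0.2978/1 → 0; chars 60.
Subsquare: 0.8012/0.0833333 → 9 → j, 0.2978/0.0416667 → 7 → h; chars jh.

HI60jh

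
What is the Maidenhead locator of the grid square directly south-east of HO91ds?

Longitude subsquare d = 3; +1 → 4 = e.
Latitude subsquare s = 18; −1 → 17 = r.

HO91er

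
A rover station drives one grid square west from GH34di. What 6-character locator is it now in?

Longitude subsquare d = 3; −1 → 2 = c.
The latitude characters are unchanged.

GH34ci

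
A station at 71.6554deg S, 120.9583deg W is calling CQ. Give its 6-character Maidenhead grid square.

CB98mi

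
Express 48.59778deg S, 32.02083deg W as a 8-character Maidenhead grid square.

HE31xj76

Shift to the Maidenhead origin (180°W, 90°S): lon 147.97917, lat 41.40222.
Field: lon ⌊147.97917/20⌋ = 7 → H; lat ⌊41.40222/10⌋ = 4 → E.
Square: lon ⌊7.97917/2⌋ = 3; lat ⌊1.40222/1⌋ = 1.
Subsquare: lon ⌊1.97917/0.0833333⌋ = 23 → x; lat ⌊0.40222/0.0416667⌋ = 9 → j.
Extended square: lon ⌊0.06250/0.00833333⌋ = 7; lat ⌊0.02722/0.00416667⌋ = 6.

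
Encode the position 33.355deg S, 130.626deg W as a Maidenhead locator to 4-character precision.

Add 180° to longitude and 90° to latitude: 49.37, 56.65.
Field: lon ⌊49.37/20⌋ = 2 → C; lat ⌊56.65/10⌋ = 5 → F.
Square: lon ⌊9.37/2⌋ = 4; lat ⌊6.65/1⌋ = 6.

CF46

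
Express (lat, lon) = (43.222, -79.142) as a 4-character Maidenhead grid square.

FN03

Shift to the Maidenhead origin (180°W, 90°S): lon 100.86, lat 133.22.
Field (20°×10°, letters A–R): 100.86/20 → 5 → F, 133.22/10 → 13 → N; chars FN.
Square (2°×1°, digits 0–9): 0.86/2 → 0, 3.22/1 → 3; chars 03.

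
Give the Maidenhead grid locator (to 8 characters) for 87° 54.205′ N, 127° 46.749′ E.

PR37vv36

Shift to the Maidenhead origin (180°W, 90°S): lon 307.77915, lat 177.90342.
Field (20°×10°, letters A–R): 307.77915/20 → 15 → P, 177.90342/10 → 17 → R; chars PR.
Square (2°×1°, digits 0–9): 7.77915/2 → 3, 7.90342/1 → 7; chars 37.
Subsquare (5′×2.5′, letters a–x): 1.77915/0.0833333 → 21 → v, 0.90342/0.0416667 → 21 → v; chars vv.
Extended square (30″×15″, digits 0–9): 0.02915/0.00833333 → 3, 0.02842/0.00416667 → 6; chars 36.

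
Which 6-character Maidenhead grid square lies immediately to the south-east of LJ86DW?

LJ86ev

Longitude subsquare d = 3; +1 → 4 = e.
Latitude subsquare w = 22; −1 → 21 = v.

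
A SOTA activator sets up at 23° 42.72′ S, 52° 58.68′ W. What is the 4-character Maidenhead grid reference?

Add 180° to longitude and 90° to latitude: 127.02, 66.29.
Field: lon ⌊127.02/20⌋ = 6 → G; lat ⌊66.29/10⌋ = 6 → G.
Square: lon ⌊7.02/2⌋ = 3; lat ⌊6.29/1⌋ = 6.

GG36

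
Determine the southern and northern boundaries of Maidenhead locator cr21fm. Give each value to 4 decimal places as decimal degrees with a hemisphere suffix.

81.5000° N, 81.5417° N

Field C=2, R=17: +2·20° lon, +17·10° lat → SW at lon -140°, lat 80°.
Square 2, 1: +2·2° lon, +1·1° lat → SW at lon -136°, lat 81°.
Subsquare f=5, m=12: +5·0.0833333° lon, +12·0.0416667° lat → SW at lon -135.583°, lat 81.5°.
Cell spans 0.0833333° lon × 0.0416667° lat.
south 81.5000° N, north 81.5417° N.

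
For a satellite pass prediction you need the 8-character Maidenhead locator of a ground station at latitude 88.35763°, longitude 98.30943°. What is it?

Add 180° to longitude and 90° to latitude: 278.30943, 178.35763.
Field (20°×10°, letters A–R): lon ⌊278.30943/20⌋ = 13 → N; lat ⌊178.35763/10⌋ = 17 → R.
Square (2°×1°, digits 0–9): lon ⌊18.30943/2⌋ = 9; lat ⌊8.35763/1⌋ = 8.
Subsquare (5′×2.5′, letters a–x): lon ⌊0.30943/0.0833333⌋ = 3 → d; lat ⌊0.35763/0.0416667⌋ = 8 → i.
Extended square (30″×15″, digits 0–9): lon ⌊0.05943/0.00833333⌋ = 7; lat ⌊0.02430/0.00416667⌋ = 5.

NR98di75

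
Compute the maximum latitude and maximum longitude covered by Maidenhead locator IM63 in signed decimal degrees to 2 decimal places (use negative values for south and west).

34.00, -6.00

Field I=8, M=12: +8·20° lon, +12·10° lat → SW at lon -20°, lat 30°.
Square 6, 3: +6·2° lon, +3·1° lat → SW at lon -8°, lat 33°.
Cell spans 2° lon × 1° lat. NE corner is SW corner plus one full cell.
latitude 34.00, longitude -6.00.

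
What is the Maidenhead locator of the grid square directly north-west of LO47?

Longitude square 4; −1 → 3.
Latitude square 7; +1 → 8.

LO38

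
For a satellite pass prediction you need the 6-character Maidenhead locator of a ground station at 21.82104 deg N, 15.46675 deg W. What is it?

IL21gt

Add 180° to longitude and 90° to latitude: 164.5333, 111.8210.
Field: 164.5333/20 → 8 → I, 111.8210/10 → 11 → L; chars IL.
Square: 4.5333/2 → 2, 1.8210/1 → 1; chars 21.
Subsquare: 0.5333/0.0833333 → 6 → g, 0.8210/0.0416667 → 19 → t; chars gt.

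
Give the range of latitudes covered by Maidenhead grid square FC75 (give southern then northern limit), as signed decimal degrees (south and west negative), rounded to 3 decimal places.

-65.000, -64.000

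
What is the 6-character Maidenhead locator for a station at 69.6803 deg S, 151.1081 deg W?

Shift to the Maidenhead origin (180°W, 90°S): lon 28.8919, lat 20.3197.
Field (20°×10°, letters A–R): lon ⌊28.8919/20⌋ = 1 → B; lat ⌊20.3197/10⌋ = 2 → C.
Square (2°×1°, digits 0–9): lon ⌊8.8919/2⌋ = 4; lat ⌊0.3197/1⌋ = 0.
Subsquare (5′×2.5′, letters a–x): lon ⌊0.8919/0.0833333⌋ = 10 → k; lat ⌊0.3197/0.0416667⌋ = 7 → h.

BC40kh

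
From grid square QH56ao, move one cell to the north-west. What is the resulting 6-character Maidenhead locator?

QH46xp

Longitude subsquare a = 0; −1 → -1, wraps to 23 = x, carry into square.
Longitude square 5; −1 → 4.
Latitude subsquare o = 14; +1 → 15 = p.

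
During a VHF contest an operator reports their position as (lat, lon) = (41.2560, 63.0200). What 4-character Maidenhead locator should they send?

MN11

Add 180° to longitude and 90° to latitude: 243.02, 131.26.
Field: lon ⌊243.02/20⌋ = 12 → M; lat ⌊131.26/10⌋ = 13 → N.
Square: lon ⌊3.02/2⌋ = 1; lat ⌊1.26/1⌋ = 1.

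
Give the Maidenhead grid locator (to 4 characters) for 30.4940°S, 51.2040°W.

GF49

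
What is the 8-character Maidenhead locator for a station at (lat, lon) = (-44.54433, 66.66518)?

Add 180° to longitude and 90° to latitude: 246.66518, 45.45567.
Field: 246.66518/20 → 12 → M, 45.45567/10 → 4 → E; chars ME.
Square: 6.66518/2 → 3, 5.45567/1 → 5; chars 35.
Subsquare: 0.66518/0.0833333 → 7 → h, 0.45567/0.0416667 → 10 → k; chars hk.
Extended square: 0.08185/0.00833333 → 9, 0.03900/0.00416667 → 9; chars 99.

ME35hk99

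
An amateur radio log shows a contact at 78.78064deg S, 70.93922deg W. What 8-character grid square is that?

Offset from 180°W / 90°S: lon 109.06078°, lat 11.21936°.
Field (20°×10°, letters A–R): 109.06078/20 → 5 → F, 11.21936/10 → 1 → B; chars FB.
Square (2°×1°, digits 0–9): 9.06078/2 → 4, 1.21936/1 → 1; chars 41.
Subsquare (5′×2.5′, letters a–x): 1.06078/0.0833333 → 12 → m, 0.21936/0.0416667 → 5 → f; chars mf.
Extended square (30″×15″, digits 0–9): 0.06078/0.00833333 → 7, 0.01103/0.00416667 → 2; chars 72.

FB41mf72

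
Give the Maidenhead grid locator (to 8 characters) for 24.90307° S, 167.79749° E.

RG35vc53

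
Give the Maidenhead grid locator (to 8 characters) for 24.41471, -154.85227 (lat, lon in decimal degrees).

Add 180° to longitude and 90° to latitude: 25.14773, 114.41471.
Field: 25.14773/20 → 1 → B, 114.41471/10 → 11 → L; chars BL.
Square: 5.14773/2 → 2, 4.41471/1 → 4; chars 24.
Subsquare: 1.14773/0.0833333 → 13 → n, 0.41471/0.0416667 → 9 → j; chars nj.
Extended square: 0.06440/0.00833333 → 7, 0.03971/0.00416667 → 9; chars 79.

BL24nj79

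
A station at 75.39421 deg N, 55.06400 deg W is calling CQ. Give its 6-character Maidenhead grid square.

GQ25lj

Offset from 180°W / 90°S: lon 124.9360°, lat 165.3942°.
Field: 124.9360/20 → 6 → G, 165.3942/10 → 16 → Q; chars GQ.
Square: 4.9360/2 → 2, 5.3942/1 → 5; chars 25.
Subsquare: 0.9360/0.0833333 → 11 → l, 0.3942/0.0416667 → 9 → j; chars lj.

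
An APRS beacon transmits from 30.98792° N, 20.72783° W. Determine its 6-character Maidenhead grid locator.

Add 180° to longitude and 90° to latitude: 159.2722, 120.9879.
Field: 159.2722/20 → 7 → H, 120.9879/10 → 12 → M; chars HM.
Square: 19.2722/2 → 9, 0.9879/1 → 0; chars 90.
Subsquare: 1.2722/0.0833333 → 15 → p, 0.9879/0.0416667 → 23 → x; chars px.

HM90px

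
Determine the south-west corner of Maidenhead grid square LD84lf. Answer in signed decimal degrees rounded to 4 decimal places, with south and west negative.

-55.7917, 56.9167

Field L=11, D=3: +11·20° lon, +3·10° lat → SW at lon 40°, lat -60°.
Square 8, 4: +8·2° lon, +4·1° lat → SW at lon 56°, lat -56°.
Subsquare l=11, f=5: +11·0.0833333° lon, +5·0.0416667° lat → SW at lon 56.9167°, lat -55.7917°.
latitude -55.7917, longitude 56.9167.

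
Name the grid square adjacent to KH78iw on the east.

KH78jw

Longitude subsquare i = 8; +1 → 9 = j.
The latitude characters are unchanged.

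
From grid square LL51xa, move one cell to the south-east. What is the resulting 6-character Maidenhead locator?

LL60ax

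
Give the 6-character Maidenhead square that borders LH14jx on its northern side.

LH15ja

Latitude subsquare x = 23; +1 → 24, wraps to 0 = a, carry into square.
Latitude square 4; +1 → 5.
The longitude characters are unchanged.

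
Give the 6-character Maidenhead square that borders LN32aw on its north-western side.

LN22xx

Longitude subsquare a = 0; −1 → -1, wraps to 23 = x, carry into square.
Longitude square 3; −1 → 2.
Latitude subsquare w = 22; +1 → 23 = x.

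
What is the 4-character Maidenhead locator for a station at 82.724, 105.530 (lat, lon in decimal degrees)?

OR22

Shift to the Maidenhead origin (180°W, 90°S): lon 285.53, lat 172.72.
Field: lon ⌊285.53/20⌋ = 14 → O; lat ⌊172.72/10⌋ = 17 → R.
Square: lon ⌊5.53/2⌋ = 2; lat ⌊2.72/1⌋ = 2.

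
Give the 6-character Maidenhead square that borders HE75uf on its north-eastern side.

HE75vg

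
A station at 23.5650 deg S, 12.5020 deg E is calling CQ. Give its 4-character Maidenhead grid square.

JG66

Add 180° to longitude and 90° to latitude: 192.50, 66.44.
Field (20°×10°, letters A–R): lon ⌊192.50/20⌋ = 9 → J; lat ⌊66.44/10⌋ = 6 → G.
Square (2°×1°, digits 0–9): lon ⌊12.50/2⌋ = 6; lat ⌊6.44/1⌋ = 6.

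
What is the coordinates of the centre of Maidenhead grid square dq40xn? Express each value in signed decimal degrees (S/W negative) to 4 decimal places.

70.5625, -110.0417

Field D=3, Q=16: +3·20° lon, +16·10° lat → SW at lon -120°, lat 70°.
Square 4, 0: +4·2° lon, +0·1° lat → SW at lon -112°, lat 70°.
Subsquare x=23, n=13: +23·0.0833333° lon, +13·0.0416667° lat → SW at lon -110.083°, lat 70.5417°.
Cell spans 0.0833333° lon × 0.0416667° lat. Centre is SW corner plus half of each.
latitude 70.5625, longitude -110.0417.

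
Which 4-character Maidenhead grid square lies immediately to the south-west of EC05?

Longitude square 0; −1 → -1, wraps to 9, carry into field.
Longitude field E = 4; −1 → 3 = D.
Latitude square 5; −1 → 4.

DC94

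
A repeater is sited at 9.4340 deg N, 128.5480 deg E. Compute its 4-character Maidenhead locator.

Offset from 180°W / 90°S: lon 308.55°, lat 99.43°.
Field: lon ⌊308.55/20⌋ = 15 → P; lat ⌊99.43/10⌋ = 9 → J.
Square: lon ⌊8.55/2⌋ = 4; lat ⌊9.43/1⌋ = 9.

PJ49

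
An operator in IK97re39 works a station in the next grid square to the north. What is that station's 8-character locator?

Latitude extended square 9; +1 → 10, wraps to 0, carry into subsquare.
Latitude subsquare e = 4; +1 → 5 = f.
The longitude characters are unchanged.

IK97rf30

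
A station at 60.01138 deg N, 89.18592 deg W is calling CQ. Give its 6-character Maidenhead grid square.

EP50ja

Offset from 180°W / 90°S: lon 90.8141°, lat 150.0114°.
Field (20°×10°, letters A–R): 90.8141/20 → 4 → E, 150.0114/10 → 15 → P; chars EP.
Square (2°×1°, digits 0–9): 10.8141/2 → 5, 0.0114/1 → 0; chars 50.
Subsquare (5′×2.5′, letters a–x): 0.8141/0.0833333 → 9 → j, 0.0114/0.0416667 → 0 → a; chars ja.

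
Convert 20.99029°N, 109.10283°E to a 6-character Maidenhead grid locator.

OL40nx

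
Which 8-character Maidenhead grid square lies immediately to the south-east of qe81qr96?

QE81rr05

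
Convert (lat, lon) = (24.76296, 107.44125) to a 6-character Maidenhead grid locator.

OL34rs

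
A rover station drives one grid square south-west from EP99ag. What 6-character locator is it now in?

Longitude subsquare a = 0; −1 → -1, wraps to 23 = x, carry into square.
Longitude square 9; −1 → 8.
Latitude subsquare g = 6; −1 → 5 = f.

EP89xf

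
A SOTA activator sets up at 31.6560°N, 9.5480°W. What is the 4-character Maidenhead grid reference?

IM51

Add 180° to longitude and 90° to latitude: 170.45, 121.66.
Field: lon ⌊170.45/20⌋ = 8 → I; lat ⌊121.66/10⌋ = 12 → M.
Square: lon ⌊10.45/2⌋ = 5; lat ⌊1.66/1⌋ = 1.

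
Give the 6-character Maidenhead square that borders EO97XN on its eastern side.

FO07an

Longitude subsquare x = 23; +1 → 24, wraps to 0 = a, carry into square.
Longitude square 9; +1 → 10, wraps to 0, carry into field.
Longitude field E = 4; +1 → 5 = F.
The latitude characters are unchanged.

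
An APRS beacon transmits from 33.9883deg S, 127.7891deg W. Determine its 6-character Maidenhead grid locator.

CF66ca

Add 180° to longitude and 90° to latitude: 52.2109, 56.0117.
Field: 52.2109/20 → 2 → C, 56.0117/10 → 5 → F; chars CF.
Square: 12.2109/2 → 6, 6.0117/1 → 6; chars 66.
Subsquare: 0.2109/0.0833333 → 2 → c, 0.0117/0.0416667 → 0 → a; chars ca.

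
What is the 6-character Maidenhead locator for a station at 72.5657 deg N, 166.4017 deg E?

RQ32en

Offset from 180°W / 90°S: lon 346.4017°, lat 162.5657°.
Field: lon ⌊346.4017/20⌋ = 17 → R; lat ⌊162.5657/10⌋ = 16 → Q.
Square: lon ⌊6.4017/2⌋ = 3; lat ⌊2.5657/1⌋ = 2.
Subsquare: lon ⌊0.4017/0.0833333⌋ = 4 → e; lat ⌊0.5657/0.0416667⌋ = 13 → n.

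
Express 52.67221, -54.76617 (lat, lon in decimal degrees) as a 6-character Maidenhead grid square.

GO22oq

Offset from 180°W / 90°S: lon 125.2338°, lat 142.6722°.
Field (20°×10°, letters A–R): 125.2338/20 → 6 → G, 142.6722/10 → 14 → O; chars GO.
Square (2°×1°, digits 0–9): 5.2338/2 → 2, 2.6722/1 → 2; chars 22.
Subsquare (5′×2.5′, letters a–x): 1.2338/0.0833333 → 14 → o, 0.6722/0.0416667 → 16 → q; chars oq.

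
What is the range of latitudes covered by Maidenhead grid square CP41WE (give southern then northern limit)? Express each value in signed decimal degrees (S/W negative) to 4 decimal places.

Field C=2, P=15: +2·20° lon, +15·10° lat → SW at lon -140°, lat 60°.
Square 4, 1: +4·2° lon, +1·1° lat → SW at lon -132°, lat 61°.
Subsquare w=22, e=4: +22·0.0833333° lon, +4·0.0416667° lat → SW at lon -130.167°, lat 61.1667°.
Cell spans 0.0833333° lon × 0.0416667° lat.
south 61.1667, north 61.2083.

61.1667, 61.2083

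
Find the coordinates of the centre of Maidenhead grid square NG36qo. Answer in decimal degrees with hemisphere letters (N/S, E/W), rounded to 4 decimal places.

23.3958° S, 87.3750° E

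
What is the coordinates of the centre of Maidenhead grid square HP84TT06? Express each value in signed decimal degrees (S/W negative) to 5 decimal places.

Field H=7, P=15: +7·20° lon, +15·10° lat → SW at lon -40°, lat 60°.
Square 8, 4: +8·2° lon, +4·1° lat → SW at lon -24°, lat 64°.
Subsquare t=19, t=19: +19·0.0833333° lon, +19·0.0416667° lat → SW at lon -22.4167°, lat 64.7917°.
Extended square 0, 6: +0·0.00833333° lon, +6·0.00416667° lat → SW at lon -22.4167°, lat 64.8167°.
Cell spans 0.00833333° lon × 0.00416667° lat. Centre is SW corner plus half of each.
latitude 64.81875, longitude -22.41250.

64.81875, -22.41250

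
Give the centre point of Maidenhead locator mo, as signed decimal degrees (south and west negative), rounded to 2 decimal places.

55.00, 70.00

Field M=12, O=14: +12·20° lon, +14·10° lat → SW at lon 60°, lat 50°.
Cell spans 20° lon × 10° lat. Centre is SW corner plus half of each.
latitude 55.00, longitude 70.00.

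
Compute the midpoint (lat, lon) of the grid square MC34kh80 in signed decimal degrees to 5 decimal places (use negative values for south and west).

Field M=12, C=2: +12·20° lon, +2·10° lat → SW at lon 60°, lat -70°.
Square 3, 4: +3·2° lon, +4·1° lat → SW at lon 66°, lat -66°.
Subsquare k=10, h=7: +10·0.0833333° lon, +7·0.0416667° lat → SW at lon 66.8333°, lat -65.7083°.
Extended square 8, 0: +8·0.00833333° lon, +0·0.00416667° lat → SW at lon 66.9°, lat -65.7083°.
Cell spans 0.00833333° lon × 0.00416667° lat. Centre is SW corner plus half of each.
latitude -65.70625, longitude 66.90417.

-65.70625, 66.90417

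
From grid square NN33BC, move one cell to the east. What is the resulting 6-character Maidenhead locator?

NN33cc

Longitude subsquare b = 1; +1 → 2 = c.
The latitude characters are unchanged.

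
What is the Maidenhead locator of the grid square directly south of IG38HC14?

IG38hc13

Latitude extended square 4; −1 → 3.
The longitude characters are unchanged.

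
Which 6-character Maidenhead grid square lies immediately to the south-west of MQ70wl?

Longitude subsquare w = 22; −1 → 21 = v.
Latitude subsquare l = 11; −1 → 10 = k.

MQ70vk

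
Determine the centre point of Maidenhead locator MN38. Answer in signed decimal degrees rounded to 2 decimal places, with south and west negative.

Field M=12, N=13: +12·20° lon, +13·10° lat → SW at lon 60°, lat 40°.
Square 3, 8: +3·2° lon, +8·1° lat → SW at lon 66°, lat 48°.
Cell spans 2° lon × 1° lat. Centre is SW corner plus half of each.
latitude 48.50, longitude 67.00.

48.50, 67.00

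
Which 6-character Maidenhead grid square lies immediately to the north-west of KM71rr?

Longitude subsquare r = 17; −1 → 16 = q.
Latitude subsquare r = 17; +1 → 18 = s.

KM71qs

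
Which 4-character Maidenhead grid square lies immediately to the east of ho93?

IO03

Longitude square 9; +1 → 10, wraps to 0, carry into field.
Longitude field H = 7; +1 → 8 = I.
The latitude characters are unchanged.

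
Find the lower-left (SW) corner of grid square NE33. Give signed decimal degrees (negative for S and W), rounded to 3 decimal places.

-47.000, 86.000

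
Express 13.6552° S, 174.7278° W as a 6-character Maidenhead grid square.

AH26pi

Shift to the Maidenhead origin (180°W, 90°S): lon 5.2722, lat 76.3448.
Field: 5.2722/20 → 0 → A, 76.3448/10 → 7 → H; chars AH.
Square: 5.2722/2 → 2, 6.3448/1 → 6; chars 26.
Subsquare: 1.2722/0.0833333 → 15 → p, 0.3448/0.0416667 → 8 → i; chars pi.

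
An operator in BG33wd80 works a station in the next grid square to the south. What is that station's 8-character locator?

Latitude extended square 0; −1 → -1, wraps to 9, carry into subsquare.
Latitude subsquare d = 3; −1 → 2 = c.
The longitude characters are unchanged.

BG33wc89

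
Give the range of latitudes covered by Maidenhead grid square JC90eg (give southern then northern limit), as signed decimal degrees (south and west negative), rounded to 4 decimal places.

Field J=9, C=2: +9·20° lon, +2·10° lat → SW at lon 0°, lat -70°.
Square 9, 0: +9·2° lon, +0·1° lat → SW at lon 18°, lat -70°.
Subsquare e=4, g=6: +4·0.0833333° lon, +6·0.0416667° lat → SW at lon 18.3333°, lat -69.75°.
Cell spans 0.0833333° lon × 0.0416667° lat.
south -69.7500, north -69.7083.

-69.7500, -69.7083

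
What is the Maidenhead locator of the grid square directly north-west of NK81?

NK72

Longitude square 8; −1 → 7.
Latitude square 1; +1 → 2.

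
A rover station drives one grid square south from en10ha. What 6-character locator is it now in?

EM19hx

Latitude subsquare a = 0; −1 → -1, wraps to 23 = x, carry into square.
Latitude square 0; −1 → -1, wraps to 9, carry into field.
Latitude field N = 13; −1 → 12 = M.
The longitude characters are unchanged.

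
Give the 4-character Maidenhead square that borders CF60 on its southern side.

CE69

Latitude square 0; −1 → -1, wraps to 9, carry into field.
Latitude field F = 5; −1 → 4 = E.
The longitude characters are unchanged.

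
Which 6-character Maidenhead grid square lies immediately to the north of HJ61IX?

HJ62ia

Latitude subsquare x = 23; +1 → 24, wraps to 0 = a, carry into square.
Latitude square 1; +1 → 2.
The longitude characters are unchanged.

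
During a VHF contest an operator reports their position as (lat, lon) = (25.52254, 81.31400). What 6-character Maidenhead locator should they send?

NL05pm

Shift to the Maidenhead origin (180°W, 90°S): lon 261.3140, lat 115.5225.
Field (20°×10°, letters A–R): 261.3140/20 → 13 → N, 115.5225/10 → 11 → L; chars NL.
Square (2°×1°, digits 0–9): 1.3140/2 → 0, 5.5225/1 → 5; chars 05.
Subsquare (5′×2.5′, letters a–x): 1.3140/0.0833333 → 15 → p, 0.5225/0.0416667 → 12 → m; chars pm.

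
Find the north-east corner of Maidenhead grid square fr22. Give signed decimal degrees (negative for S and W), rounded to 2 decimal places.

Field F=5, R=17: +5·20° lon, +17·10° lat → SW at lon -80°, lat 80°.
Square 2, 2: +2·2° lon, +2·1° lat → SW at lon -76°, lat 82°.
Cell spans 2° lon × 1° lat. NE corner is SW corner plus one full cell.
latitude 83.00, longitude -74.00.

83.00, -74.00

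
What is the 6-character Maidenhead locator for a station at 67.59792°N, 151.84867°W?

BP47bo

Offset from 180°W / 90°S: lon 28.1513°, lat 157.5979°.
Field (20°×10°, letters A–R): 28.1513/20 → 1 → B, 157.5979/10 → 15 → P; chars BP.
Square (2°×1°, digits 0–9): 8.1513/2 → 4, 7.5979/1 → 7; chars 47.
Subsquare (5′×2.5′, letters a–x): 0.1513/0.0833333 → 1 → b, 0.5979/0.0416667 → 14 → o; chars bo.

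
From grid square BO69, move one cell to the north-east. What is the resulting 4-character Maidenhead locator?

Longitude square 6; +1 → 7.
Latitude square 9; +1 → 10, wraps to 0, carry into field.
Latitude field O = 14; +1 → 15 = P.

BP70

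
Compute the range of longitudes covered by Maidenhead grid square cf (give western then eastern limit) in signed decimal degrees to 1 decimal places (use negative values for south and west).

-140.0, -120.0

Field C=2, F=5: +2·20° lon, +5·10° lat → SW at lon -140°, lat -40°.
Cell spans 20° lon × 10° lat.
west -140.0, east -120.0.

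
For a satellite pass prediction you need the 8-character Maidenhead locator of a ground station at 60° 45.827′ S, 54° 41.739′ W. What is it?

GC29pf66

Offset from 180°W / 90°S: lon 125.30435°, lat 29.23622°.
Field: 125.30435/20 → 6 → G, 29.23622/10 → 2 → C; chars GC.
Square: 5.30435/2 → 2, 9.23622/1 → 9; chars 29.
Subsquare: 1.30435/0.0833333 → 15 → p, 0.23622/0.0416667 → 5 → f; chars pf.
Extended square: 0.05435/0.00833333 → 6, 0.02788/0.00416667 → 6; chars 66.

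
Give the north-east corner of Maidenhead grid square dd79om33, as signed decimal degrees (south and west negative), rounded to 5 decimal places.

Field D=3, D=3: +3·20° lon, +3·10° lat → SW at lon -120°, lat -60°.
Square 7, 9: +7·2° lon, +9·1° lat → SW at lon -106°, lat -51°.
Subsquare o=14, m=12: +14·0.0833333° lon, +12·0.0416667° lat → SW at lon -104.833°, lat -50.5°.
Extended square 3, 3: +3·0.00833333° lon, +3·0.00416667° lat → SW at lon -104.808°, lat -50.4875°.
Cell spans 0.00833333° lon × 0.00416667° lat. NE corner is SW corner plus one full cell.
latitude -50.48333, longitude -104.80000.

-50.48333, -104.80000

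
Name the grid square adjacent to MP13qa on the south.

Latitude subsquare a = 0; −1 → -1, wraps to 23 = x, carry into square.
Latitude square 3; −1 → 2.
The longitude characters are unchanged.

MP12qx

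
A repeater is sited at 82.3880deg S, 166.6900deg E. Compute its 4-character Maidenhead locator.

RA37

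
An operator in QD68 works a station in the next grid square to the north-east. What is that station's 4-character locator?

Longitude square 6; +1 → 7.
Latitude square 8; +1 → 9.

QD79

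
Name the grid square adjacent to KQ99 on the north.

KR90

Latitude square 9; +1 → 10, wraps to 0, carry into field.
Latitude field Q = 16; +1 → 17 = R.
The longitude characters are unchanged.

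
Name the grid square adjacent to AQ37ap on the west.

Longitude subsquare a = 0; −1 → -1, wraps to 23 = x, carry into square.
Longitude square 3; −1 → 2.
The latitude characters are unchanged.

AQ27xp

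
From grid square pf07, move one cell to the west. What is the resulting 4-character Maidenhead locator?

OF97

Longitude square 0; −1 → -1, wraps to 9, carry into field.
Longitude field P = 15; −1 → 14 = O.
The latitude characters are unchanged.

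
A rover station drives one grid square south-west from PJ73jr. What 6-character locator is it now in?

Longitude subsquare j = 9; −1 → 8 = i.
Latitude subsquare r = 17; −1 → 16 = q.

PJ73iq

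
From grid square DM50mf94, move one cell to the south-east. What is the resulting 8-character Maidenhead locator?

DM50nf03

Longitude extended square 9; +1 → 10, wraps to 0, carry into subsquare.
Longitude subsquare m = 12; +1 → 13 = n.
Latitude extended square 4; −1 → 3.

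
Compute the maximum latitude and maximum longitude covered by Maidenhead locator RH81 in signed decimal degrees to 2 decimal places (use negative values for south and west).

Field R=17, H=7: +17·20° lon, +7·10° lat → SW at lon 160°, lat -20°.
Square 8, 1: +8·2° lon, +1·1° lat → SW at lon 176°, lat -19°.
Cell spans 2° lon × 1° lat. NE corner is SW corner plus one full cell.
latitude -18.00, longitude 178.00.

-18.00, 178.00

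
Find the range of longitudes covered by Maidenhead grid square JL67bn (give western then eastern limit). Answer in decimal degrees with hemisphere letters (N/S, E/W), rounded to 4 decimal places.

Field J=9, L=11: +9·20° lon, +11·10° lat → SW at lon 0°, lat 20°.
Square 6, 7: +6·2° lon, +7·1° lat → SW at lon 12°, lat 27°.
Subsquare b=1, n=13: +1·0.0833333° lon, +13·0.0416667° lat → SW at lon 12.0833°, lat 27.5417°.
Cell spans 0.0833333° lon × 0.0416667° lat.
west 12.0833° E, east 12.1667° E.

12.0833° E, 12.1667° E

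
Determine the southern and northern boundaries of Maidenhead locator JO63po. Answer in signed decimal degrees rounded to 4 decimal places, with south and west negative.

53.5833, 53.6250

Field J=9, O=14: +9·20° lon, +14·10° lat → SW at lon 0°, lat 50°.
Square 6, 3: +6·2° lon, +3·1° lat → SW at lon 12°, lat 53°.
Subsquare p=15, o=14: +15·0.0833333° lon, +14·0.0416667° lat → SW at lon 13.25°, lat 53.5833°.
Cell spans 0.0833333° lon × 0.0416667° lat.
south 53.5833, north 53.6250.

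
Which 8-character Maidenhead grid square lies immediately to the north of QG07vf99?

QG07vg90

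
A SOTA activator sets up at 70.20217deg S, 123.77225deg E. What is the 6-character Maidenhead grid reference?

Offset from 180°W / 90°S: lon 303.7722°, lat 19.7978°.
Field: lon ⌊303.7722/20⌋ = 15 → P; lat ⌊19.7978/10⌋ = 1 → B.
Square: lon ⌊3.7722/2⌋ = 1; lat ⌊9.7978/1⌋ = 9.
Subsquare: lon ⌊1.7722/0.0833333⌋ = 21 → v; lat ⌊0.7978/0.0416667⌋ = 19 → t.

PB19vt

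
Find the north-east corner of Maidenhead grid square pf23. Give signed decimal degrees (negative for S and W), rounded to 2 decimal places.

-36.00, 126.00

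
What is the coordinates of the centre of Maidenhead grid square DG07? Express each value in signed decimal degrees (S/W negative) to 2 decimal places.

-22.50, -119.00

Field D=3, G=6: +3·20° lon, +6·10° lat → SW at lon -120°, lat -30°.
Square 0, 7: +0·2° lon, +7·1° lat → SW at lon -120°, lat -23°.
Cell spans 2° lon × 1° lat. Centre is SW corner plus half of each.
latitude -22.50, longitude -119.00.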